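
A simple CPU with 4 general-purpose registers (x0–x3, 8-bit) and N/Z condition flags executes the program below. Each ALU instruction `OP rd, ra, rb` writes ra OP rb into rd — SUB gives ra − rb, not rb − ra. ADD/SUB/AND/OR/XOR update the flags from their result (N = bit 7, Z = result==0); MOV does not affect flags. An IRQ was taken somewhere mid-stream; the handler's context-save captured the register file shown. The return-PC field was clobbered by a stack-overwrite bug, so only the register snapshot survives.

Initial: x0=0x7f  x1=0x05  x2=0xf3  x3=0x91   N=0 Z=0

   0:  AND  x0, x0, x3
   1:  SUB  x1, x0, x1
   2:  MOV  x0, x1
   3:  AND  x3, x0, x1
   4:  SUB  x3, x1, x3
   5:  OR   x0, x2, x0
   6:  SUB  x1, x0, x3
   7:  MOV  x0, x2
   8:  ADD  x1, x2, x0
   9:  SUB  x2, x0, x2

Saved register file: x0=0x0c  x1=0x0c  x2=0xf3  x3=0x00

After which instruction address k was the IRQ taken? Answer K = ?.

after  0: x0=0x11 x1=0x05 x2=0xf3 x3=0x91  N=0 Z=0
after  1: x0=0x11 x1=0x0c x2=0xf3 x3=0x91  N=0 Z=0
after  2: x0=0x0c x1=0x0c x2=0xf3 x3=0x91  N=0 Z=0
after  3: x0=0x0c x1=0x0c x2=0xf3 x3=0x0c  N=0 Z=0
after  4: x0=0x0c x1=0x0c x2=0xf3 x3=0x00  N=0 Z=1
-- IRQ taken; context saved, return-PC = 5 --

K = 4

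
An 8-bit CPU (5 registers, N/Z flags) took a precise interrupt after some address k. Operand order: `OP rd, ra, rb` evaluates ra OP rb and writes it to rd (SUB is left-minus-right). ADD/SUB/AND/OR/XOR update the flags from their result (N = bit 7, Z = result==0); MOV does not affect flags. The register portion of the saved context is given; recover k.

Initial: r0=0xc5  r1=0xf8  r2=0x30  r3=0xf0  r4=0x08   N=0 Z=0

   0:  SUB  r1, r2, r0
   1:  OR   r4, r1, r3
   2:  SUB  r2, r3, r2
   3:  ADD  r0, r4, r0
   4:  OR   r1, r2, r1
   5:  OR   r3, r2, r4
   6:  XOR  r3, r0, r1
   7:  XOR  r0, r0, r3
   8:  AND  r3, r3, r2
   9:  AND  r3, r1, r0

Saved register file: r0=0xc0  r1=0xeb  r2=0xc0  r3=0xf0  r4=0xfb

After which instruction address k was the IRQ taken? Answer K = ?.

after  0: r0=0xc5 r1=0x6b r2=0x30 r3=0xf0 r4=0x08  N=0 Z=0
after  1: r0=0xc5 r1=0x6b r2=0x30 r3=0xf0 r4=0xfb  N=1 Z=0
after  2: r0=0xc5 r1=0x6b r2=0xc0 r3=0xf0 r4=0xfb  N=1 Z=0
after  3: r0=0xc0 r1=0x6b r2=0xc0 r3=0xf0 r4=0xfb  N=1 Z=0
after  4: r0=0xc0 r1=0xeb r2=0xc0 r3=0xf0 r4=0xfb  N=1 Z=0
-- IRQ taken; context saved, return-PC = 5 --

K = 4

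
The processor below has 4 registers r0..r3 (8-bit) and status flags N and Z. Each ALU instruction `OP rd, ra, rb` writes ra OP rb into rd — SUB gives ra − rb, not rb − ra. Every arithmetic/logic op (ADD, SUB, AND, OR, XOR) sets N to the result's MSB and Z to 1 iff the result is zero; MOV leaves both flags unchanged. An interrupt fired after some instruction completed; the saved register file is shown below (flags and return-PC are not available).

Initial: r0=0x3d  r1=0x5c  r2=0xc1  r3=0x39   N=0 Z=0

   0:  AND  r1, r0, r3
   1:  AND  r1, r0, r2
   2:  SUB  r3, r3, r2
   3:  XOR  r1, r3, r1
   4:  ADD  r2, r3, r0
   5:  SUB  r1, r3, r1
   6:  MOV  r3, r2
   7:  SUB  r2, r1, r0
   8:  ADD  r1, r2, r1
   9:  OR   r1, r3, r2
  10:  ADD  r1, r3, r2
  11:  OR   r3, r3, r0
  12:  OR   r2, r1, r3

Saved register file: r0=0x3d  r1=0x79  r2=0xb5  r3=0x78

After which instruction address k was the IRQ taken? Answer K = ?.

after  0: r0=0x3d r1=0x39 r2=0xc1 r3=0x39  N=0 Z=0
after  1: r0=0x3d r1=0x01 r2=0xc1 r3=0x39  N=0 Z=0
after  2: r0=0x3d r1=0x01 r2=0xc1 r3=0x78  N=0 Z=0
after  3: r0=0x3d r1=0x79 r2=0xc1 r3=0x78  N=0 Z=0
after  4: r0=0x3d r1=0x79 r2=0xb5 r3=0x78  N=1 Z=0
-- IRQ taken; context saved, return-PC = 5 --

K = 4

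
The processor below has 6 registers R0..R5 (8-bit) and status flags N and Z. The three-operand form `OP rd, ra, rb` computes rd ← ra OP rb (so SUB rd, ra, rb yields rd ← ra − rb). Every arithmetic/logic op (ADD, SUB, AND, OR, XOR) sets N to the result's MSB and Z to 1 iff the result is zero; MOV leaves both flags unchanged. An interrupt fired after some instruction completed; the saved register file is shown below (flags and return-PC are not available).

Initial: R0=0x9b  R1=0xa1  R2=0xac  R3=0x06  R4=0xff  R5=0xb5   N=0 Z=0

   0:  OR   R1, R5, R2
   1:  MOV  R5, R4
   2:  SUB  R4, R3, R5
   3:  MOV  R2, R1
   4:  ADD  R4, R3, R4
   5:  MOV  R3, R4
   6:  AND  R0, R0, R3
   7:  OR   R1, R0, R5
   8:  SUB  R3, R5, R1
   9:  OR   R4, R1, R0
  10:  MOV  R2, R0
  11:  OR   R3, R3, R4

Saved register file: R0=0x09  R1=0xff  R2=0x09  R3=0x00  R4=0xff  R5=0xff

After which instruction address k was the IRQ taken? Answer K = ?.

after  0: R0=0x9b R1=0xbd R2=0xac R3=0x06 R4=0xff R5=0xb5  N=1 Z=0
after  1: R0=0x9b R1=0xbd R2=0xac R3=0x06 R4=0xff R5=0xff  N=1 Z=0
after  2: R0=0x9b R1=0xbd R2=0xac R3=0x06 R4=0x07 R5=0xff  N=0 Z=0
after  3: R0=0x9b R1=0xbd R2=0xbd R3=0x06 R4=0x07 R5=0xff  N=0 Z=0
after  4: R0=0x9b R1=0xbd R2=0xbd R3=0x06 R4=0x0d R5=0xff  N=0 Z=0
after  5: R0=0x9b R1=0xbd R2=0xbd R3=0x0d R4=0x0d R5=0xff  N=0 Z=0
after  6: R0=0x09 R1=0xbd R2=0xbd R3=0x0d R4=0x0d R5=0xff  N=0 Z=0
after  7: R0=0x09 R1=0xff R2=0xbd R3=0x0d R4=0x0d R5=0xff  N=1 Z=0
after  8: R0=0x09 R1=0xff R2=0xbd R3=0x00 R4=0x0d R5=0xff  N=0 Z=1
after  9: R0=0x09 R1=0xff R2=0xbd R3=0x00 R4=0xff R5=0xff  N=1 Z=0
after 10: R0=0x09 R1=0xff R2=0x09 R3=0x00 R4=0xff R5=0xff  N=1 Z=0
-- IRQ taken; context saved, return-PC = 11 --

K = 10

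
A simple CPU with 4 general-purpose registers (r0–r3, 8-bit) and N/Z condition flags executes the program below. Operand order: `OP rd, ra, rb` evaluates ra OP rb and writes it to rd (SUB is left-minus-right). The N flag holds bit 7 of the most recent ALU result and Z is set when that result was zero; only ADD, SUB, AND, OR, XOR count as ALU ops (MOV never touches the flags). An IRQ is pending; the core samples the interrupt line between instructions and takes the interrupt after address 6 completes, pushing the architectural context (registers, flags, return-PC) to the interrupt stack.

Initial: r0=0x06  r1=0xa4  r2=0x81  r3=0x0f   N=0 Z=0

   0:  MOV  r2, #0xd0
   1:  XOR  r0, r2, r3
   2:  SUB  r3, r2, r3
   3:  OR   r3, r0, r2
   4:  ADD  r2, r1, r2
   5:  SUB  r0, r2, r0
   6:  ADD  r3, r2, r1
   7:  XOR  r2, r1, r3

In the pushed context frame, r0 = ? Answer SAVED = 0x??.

SAVED = 0x95

after  0: r0=0x06 r1=0xa4 r2=0xd0 r3=0x0f  N=0 Z=0
after  1: r0=0xdf r1=0xa4 r2=0xd0 r3=0x0f  N=1 Z=0
after  2: r0=0xdf r1=0xa4 r2=0xd0 r3=0xc1  N=1 Z=0
after  3: r0=0xdf r1=0xa4 r2=0xd0 r3=0xdf  N=1 Z=0
after  4: r0=0xdf r1=0xa4 r2=0x74 r3=0xdf  N=0 Z=0
after  5: r0=0x95 r1=0xa4 r2=0x74 r3=0xdf  N=1 Z=0
after  6: r0=0x95 r1=0xa4 r2=0x74 r3=0x18  N=0 Z=0
-- IRQ taken; context saved, return-PC = 7 --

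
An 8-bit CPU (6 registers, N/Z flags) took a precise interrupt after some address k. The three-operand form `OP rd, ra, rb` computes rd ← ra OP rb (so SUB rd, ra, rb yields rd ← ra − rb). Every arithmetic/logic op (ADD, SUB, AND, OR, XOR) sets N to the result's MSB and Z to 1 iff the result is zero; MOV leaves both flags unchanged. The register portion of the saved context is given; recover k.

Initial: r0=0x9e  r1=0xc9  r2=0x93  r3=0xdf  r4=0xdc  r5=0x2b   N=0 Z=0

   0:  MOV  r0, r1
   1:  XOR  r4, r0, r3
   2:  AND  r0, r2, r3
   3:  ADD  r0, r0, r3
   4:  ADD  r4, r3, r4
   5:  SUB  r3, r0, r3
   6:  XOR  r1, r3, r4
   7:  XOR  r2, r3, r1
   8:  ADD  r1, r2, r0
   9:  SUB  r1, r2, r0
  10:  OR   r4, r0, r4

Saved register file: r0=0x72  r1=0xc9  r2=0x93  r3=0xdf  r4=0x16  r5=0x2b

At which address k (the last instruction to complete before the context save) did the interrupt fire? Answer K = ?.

after  0: r0=0xc9 r1=0xc9 r2=0x93 r3=0xdf r4=0xdc r5=0x2b  N=0 Z=0
after  1: r0=0xc9 r1=0xc9 r2=0x93 r3=0xdf r4=0x16 r5=0x2b  N=0 Z=0
after  2: r0=0x93 r1=0xc9 r2=0x93 r3=0xdf r4=0x16 r5=0x2b  N=1 Z=0
after  3: r0=0x72 r1=0xc9 r2=0x93 r3=0xdf r4=0x16 r5=0x2b  N=0 Z=0
-- IRQ taken; context saved, return-PC = 4 --

K = 3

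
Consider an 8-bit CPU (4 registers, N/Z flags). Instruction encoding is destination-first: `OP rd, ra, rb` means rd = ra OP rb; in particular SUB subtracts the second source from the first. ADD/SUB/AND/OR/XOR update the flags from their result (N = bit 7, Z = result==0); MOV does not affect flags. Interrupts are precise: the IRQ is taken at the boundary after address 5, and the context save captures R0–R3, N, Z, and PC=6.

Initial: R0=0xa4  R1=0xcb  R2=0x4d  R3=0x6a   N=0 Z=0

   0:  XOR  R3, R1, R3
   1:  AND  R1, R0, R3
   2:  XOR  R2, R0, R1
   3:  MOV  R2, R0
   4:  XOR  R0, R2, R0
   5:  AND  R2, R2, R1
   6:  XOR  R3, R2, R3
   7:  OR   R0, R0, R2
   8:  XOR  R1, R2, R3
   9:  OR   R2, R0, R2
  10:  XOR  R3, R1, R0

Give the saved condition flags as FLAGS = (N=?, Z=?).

after  0: R0=0xa4 R1=0xcb R2=0x4d R3=0xa1  N=1 Z=0
after  1: R0=0xa4 R1=0xa0 R2=0x4d R3=0xa1  N=1 Z=0
after  2: R0=0xa4 R1=0xa0 R2=0x04 R3=0xa1  N=0 Z=0
after  3: R0=0xa4 R1=0xa0 R2=0xa4 R3=0xa1  N=0 Z=0
after  4: R0=0x00 R1=0xa0 R2=0xa4 R3=0xa1  N=0 Z=1
after  5: R0=0x00 R1=0xa0 R2=0xa0 R3=0xa1  N=1 Z=0
-- IRQ taken; context saved, return-PC = 6 --

FLAGS = (N=1, Z=0)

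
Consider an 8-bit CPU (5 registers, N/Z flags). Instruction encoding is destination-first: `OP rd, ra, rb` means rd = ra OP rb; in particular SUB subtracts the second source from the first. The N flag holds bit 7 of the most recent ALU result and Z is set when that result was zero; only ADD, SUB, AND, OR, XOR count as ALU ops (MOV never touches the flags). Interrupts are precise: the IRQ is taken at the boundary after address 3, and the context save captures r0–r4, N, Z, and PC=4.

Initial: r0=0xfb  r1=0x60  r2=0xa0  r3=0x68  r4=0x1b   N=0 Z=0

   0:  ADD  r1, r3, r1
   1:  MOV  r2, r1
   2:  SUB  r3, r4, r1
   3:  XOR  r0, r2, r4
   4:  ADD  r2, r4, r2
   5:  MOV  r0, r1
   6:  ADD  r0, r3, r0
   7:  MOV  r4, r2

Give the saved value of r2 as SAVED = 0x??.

SAVED = 0xc8

after  0: r0=0xfb r1=0xc8 r2=0xa0 r3=0x68 r4=0x1b  N=1 Z=0
after  1: r0=0xfb r1=0xc8 r2=0xc8 r3=0x68 r4=0x1b  N=1 Z=0
after  2: r0=0xfb r1=0xc8 r2=0xc8 r3=0x53 r4=0x1b  N=0 Z=0
after  3: r0=0xd3 r1=0xc8 r2=0xc8 r3=0x53 r4=0x1b  N=1 Z=0
-- IRQ taken; context saved, return-PC = 4 --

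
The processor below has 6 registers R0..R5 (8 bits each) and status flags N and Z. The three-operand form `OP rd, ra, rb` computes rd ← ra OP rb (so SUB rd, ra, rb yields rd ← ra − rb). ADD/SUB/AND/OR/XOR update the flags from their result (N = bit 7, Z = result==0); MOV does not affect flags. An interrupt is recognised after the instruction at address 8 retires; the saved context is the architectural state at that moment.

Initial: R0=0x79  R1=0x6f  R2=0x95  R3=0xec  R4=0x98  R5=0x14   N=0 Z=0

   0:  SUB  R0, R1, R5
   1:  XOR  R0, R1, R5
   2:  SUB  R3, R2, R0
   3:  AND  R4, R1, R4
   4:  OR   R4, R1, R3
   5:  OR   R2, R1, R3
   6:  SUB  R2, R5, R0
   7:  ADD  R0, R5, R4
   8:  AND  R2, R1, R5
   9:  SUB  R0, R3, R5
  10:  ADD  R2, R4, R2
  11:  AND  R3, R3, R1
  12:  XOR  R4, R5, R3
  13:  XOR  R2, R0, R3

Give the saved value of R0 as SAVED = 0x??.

SAVED = 0x93

after  0: R0=0x5b R1=0x6f R2=0x95 R3=0xec R4=0x98 R5=0x14  N=0 Z=0
after  1: R0=0x7b R1=0x6f R2=0x95 R3=0xec R4=0x98 R5=0x14  N=0 Z=0
after  2: R0=0x7b R1=0x6f R2=0x95 R3=0x1a R4=0x98 R5=0x14  N=0 Z=0
after  3: R0=0x7b R1=0x6f R2=0x95 R3=0x1a R4=0x08 R5=0x14  N=0 Z=0
after  4: R0=0x7b R1=0x6f R2=0x95 R3=0x1a R4=0x7f R5=0x14  N=0 Z=0
after  5: R0=0x7b R1=0x6f R2=0x7f R3=0x1a R4=0x7f R5=0x14  N=0 Z=0
after  6: R0=0x7b R1=0x6f R2=0x99 R3=0x1a R4=0x7f R5=0x14  N=1 Z=0
after  7: R0=0x93 R1=0x6f R2=0x99 R3=0x1a R4=0x7f R5=0x14  N=1 Z=0
after  8: R0=0x93 R1=0x6f R2=0x04 R3=0x1a R4=0x7f R5=0x14  N=0 Z=0
-- IRQ taken; context saved, return-PC = 9 --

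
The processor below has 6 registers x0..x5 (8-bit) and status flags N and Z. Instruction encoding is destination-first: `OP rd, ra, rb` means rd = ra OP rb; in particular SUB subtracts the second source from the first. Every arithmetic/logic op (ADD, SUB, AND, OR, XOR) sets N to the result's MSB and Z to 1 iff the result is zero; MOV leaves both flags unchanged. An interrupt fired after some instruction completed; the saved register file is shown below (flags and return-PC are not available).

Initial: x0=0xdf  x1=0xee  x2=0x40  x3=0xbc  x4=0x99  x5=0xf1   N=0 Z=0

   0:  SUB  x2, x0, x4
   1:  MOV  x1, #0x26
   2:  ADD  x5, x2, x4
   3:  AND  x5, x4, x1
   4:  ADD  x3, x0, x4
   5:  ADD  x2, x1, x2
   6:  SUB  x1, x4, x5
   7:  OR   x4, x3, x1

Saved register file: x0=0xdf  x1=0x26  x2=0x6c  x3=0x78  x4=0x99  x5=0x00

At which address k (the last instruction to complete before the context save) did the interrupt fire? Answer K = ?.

after  0: x0=0xdf x1=0xee x2=0x46 x3=0xbc x4=0x99 x5=0xf1  N=0 Z=0
after  1: x0=0xdf x1=0x26 x2=0x46 x3=0xbc x4=0x99 x5=0xf1  N=0 Z=0
after  2: x0=0xdf x1=0x26 x2=0x46 x3=0xbc x4=0x99 x5=0xdf  N=1 Z=0
after  3: x0=0xdf x1=0x26 x2=0x46 x3=0xbc x4=0x99 x5=0x00  N=0 Z=1
after  4: x0=0xdf x1=0x26 x2=0x46 x3=0x78 x4=0x99 x5=0x00  N=0 Z=0
after  5: x0=0xdf x1=0x26 x2=0x6c x3=0x78 x4=0x99 x5=0x00  N=0 Z=0
-- IRQ taken; context saved, return-PC = 6 --

K = 5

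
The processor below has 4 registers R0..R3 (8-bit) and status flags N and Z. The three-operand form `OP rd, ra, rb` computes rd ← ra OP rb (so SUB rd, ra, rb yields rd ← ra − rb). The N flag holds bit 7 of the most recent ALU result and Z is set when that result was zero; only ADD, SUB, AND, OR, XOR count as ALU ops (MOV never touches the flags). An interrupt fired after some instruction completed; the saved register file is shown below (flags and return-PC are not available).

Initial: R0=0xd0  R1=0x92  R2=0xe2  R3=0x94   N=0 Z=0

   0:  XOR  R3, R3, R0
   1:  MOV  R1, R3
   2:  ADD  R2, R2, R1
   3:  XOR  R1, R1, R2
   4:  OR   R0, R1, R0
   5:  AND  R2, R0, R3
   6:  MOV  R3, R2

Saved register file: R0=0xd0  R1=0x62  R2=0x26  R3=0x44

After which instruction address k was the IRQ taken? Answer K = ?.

K = 3

after  0: R0=0xd0 R1=0x92 R2=0xe2 R3=0x44  N=0 Z=0
after  1: R0=0xd0 R1=0x44 R2=0xe2 R3=0x44  N=0 Z=0
after  2: R0=0xd0 R1=0x44 R2=0x26 R3=0x44  N=0 Z=0
after  3: R0=0xd0 R1=0x62 R2=0x26 R3=0x44  N=0 Z=0
-- IRQ taken; context saved, return-PC = 4 --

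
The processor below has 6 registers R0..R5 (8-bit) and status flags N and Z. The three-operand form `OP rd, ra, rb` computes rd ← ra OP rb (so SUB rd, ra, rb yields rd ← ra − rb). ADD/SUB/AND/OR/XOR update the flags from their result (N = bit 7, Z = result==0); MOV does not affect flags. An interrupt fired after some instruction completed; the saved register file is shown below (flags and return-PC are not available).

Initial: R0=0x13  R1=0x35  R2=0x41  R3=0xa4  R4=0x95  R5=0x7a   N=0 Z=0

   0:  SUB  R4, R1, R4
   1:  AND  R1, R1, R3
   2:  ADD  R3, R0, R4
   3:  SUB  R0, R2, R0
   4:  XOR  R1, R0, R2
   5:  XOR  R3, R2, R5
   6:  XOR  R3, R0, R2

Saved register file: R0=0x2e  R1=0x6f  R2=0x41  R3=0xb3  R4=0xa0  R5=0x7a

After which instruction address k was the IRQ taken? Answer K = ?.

after  0: R0=0x13 R1=0x35 R2=0x41 R3=0xa4 R4=0xa0 R5=0x7a  N=1 Z=0
after  1: R0=0x13 R1=0x24 R2=0x41 R3=0xa4 R4=0xa0 R5=0x7a  N=0 Z=0
after  2: R0=0x13 R1=0x24 R2=0x41 R3=0xb3 R4=0xa0 R5=0x7a  N=1 Z=0
after  3: R0=0x2e R1=0x24 R2=0x41 R3=0xb3 R4=0xa0 R5=0x7a  N=0 Z=0
after  4: R0=0x2e R1=0x6f R2=0x41 R3=0xb3 R4=0xa0 R5=0x7a  N=0 Z=0
-- IRQ taken; context saved, return-PC = 5 --

K = 4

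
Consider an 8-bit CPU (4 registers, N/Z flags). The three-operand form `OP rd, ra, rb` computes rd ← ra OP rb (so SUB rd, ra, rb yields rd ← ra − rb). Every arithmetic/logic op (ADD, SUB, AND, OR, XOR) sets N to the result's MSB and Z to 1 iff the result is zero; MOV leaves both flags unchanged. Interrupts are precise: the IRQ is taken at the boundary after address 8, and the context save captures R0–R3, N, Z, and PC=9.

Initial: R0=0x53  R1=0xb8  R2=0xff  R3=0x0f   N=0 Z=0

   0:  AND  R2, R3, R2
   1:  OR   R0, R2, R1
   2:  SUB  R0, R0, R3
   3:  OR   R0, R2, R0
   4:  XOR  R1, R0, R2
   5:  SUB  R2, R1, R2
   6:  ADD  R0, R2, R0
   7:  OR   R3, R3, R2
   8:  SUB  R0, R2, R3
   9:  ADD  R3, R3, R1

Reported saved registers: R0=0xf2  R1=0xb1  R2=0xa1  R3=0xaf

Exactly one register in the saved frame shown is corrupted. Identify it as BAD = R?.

BAD = R1

after  0: R0=0x53 R1=0xb8 R2=0x0f R3=0x0f  N=0 Z=0
after  1: R0=0xbf R1=0xb8 R2=0x0f R3=0x0f  N=1 Z=0
after  2: R0=0xb0 R1=0xb8 R2=0x0f R3=0x0f  N=1 Z=0
after  3: R0=0xbf R1=0xb8 R2=0x0f R3=0x0f  N=1 Z=0
after  4: R0=0xbf R1=0xb0 R2=0x0f R3=0x0f  N=1 Z=0
after  5: R0=0xbf R1=0xb0 R2=0xa1 R3=0x0f  N=1 Z=0
after  6: R0=0x60 R1=0xb0 R2=0xa1 R3=0x0f  N=0 Z=0
after  7: R0=0x60 R1=0xb0 R2=0xa1 R3=0xaf  N=1 Z=0
after  8: R0=0xf2 R1=0xb0 R2=0xa1 R3=0xaf  N=1 Z=0
-- IRQ taken; context saved, return-PC = 9 --
mismatch: R1: reported 0xb1 vs actual 0xb0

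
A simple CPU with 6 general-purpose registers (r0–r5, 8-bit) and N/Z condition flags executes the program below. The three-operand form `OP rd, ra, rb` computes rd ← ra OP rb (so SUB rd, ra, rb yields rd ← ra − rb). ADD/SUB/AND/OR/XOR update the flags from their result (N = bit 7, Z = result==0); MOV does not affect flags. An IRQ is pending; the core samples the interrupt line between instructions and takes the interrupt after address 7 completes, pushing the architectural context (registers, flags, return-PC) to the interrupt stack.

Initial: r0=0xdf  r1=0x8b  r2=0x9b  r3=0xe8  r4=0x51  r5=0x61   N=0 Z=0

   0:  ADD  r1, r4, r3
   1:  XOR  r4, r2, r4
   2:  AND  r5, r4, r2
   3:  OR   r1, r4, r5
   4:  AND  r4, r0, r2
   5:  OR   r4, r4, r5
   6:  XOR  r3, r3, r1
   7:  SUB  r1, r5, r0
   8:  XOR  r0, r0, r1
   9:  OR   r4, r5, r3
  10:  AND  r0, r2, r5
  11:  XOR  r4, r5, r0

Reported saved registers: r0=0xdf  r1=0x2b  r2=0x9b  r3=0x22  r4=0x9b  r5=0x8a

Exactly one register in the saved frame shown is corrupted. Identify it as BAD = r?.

BAD = r1

after  0: r0=0xdf r1=0x39 r2=0x9b r3=0xe8 r4=0x51 r5=0x61  N=0 Z=0
after  1: r0=0xdf r1=0x39 r2=0x9b r3=0xe8 r4=0xca r5=0x61  N=1 Z=0
after  2: r0=0xdf r1=0x39 r2=0x9b r3=0xe8 r4=0xca r5=0x8a  N=1 Z=0
after  3: r0=0xdf r1=0xca r2=0x9b r3=0xe8 r4=0xca r5=0x8a  N=1 Z=0
after  4: r0=0xdf r1=0xca r2=0x9b r3=0xe8 r4=0x9b r5=0x8a  N=1 Z=0
after  5: r0=0xdf r1=0xca r2=0x9b r3=0xe8 r4=0x9b r5=0x8a  N=1 Z=0
after  6: r0=0xdf r1=0xca r2=0x9b r3=0x22 r4=0x9b r5=0x8a  N=0 Z=0
after  7: r0=0xdf r1=0xab r2=0x9b r3=0x22 r4=0x9b r5=0x8a  N=1 Z=0
-- IRQ taken; context saved, return-PC = 8 --
mismatch: r1: reported 0x2b vs actual 0xab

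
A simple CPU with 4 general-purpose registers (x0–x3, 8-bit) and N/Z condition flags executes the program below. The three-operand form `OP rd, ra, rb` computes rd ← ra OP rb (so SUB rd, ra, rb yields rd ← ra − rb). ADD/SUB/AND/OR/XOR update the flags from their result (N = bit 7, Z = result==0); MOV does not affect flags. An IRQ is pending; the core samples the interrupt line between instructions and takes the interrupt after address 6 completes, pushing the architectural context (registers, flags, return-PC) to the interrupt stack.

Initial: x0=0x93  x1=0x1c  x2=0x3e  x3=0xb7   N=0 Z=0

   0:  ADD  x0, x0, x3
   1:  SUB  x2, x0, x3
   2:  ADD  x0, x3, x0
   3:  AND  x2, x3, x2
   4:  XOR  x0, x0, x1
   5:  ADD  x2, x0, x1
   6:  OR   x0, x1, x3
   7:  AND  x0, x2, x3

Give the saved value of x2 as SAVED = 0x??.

SAVED = 0x39

after  0: x0=0x4a x1=0x1c x2=0x3e x3=0xb7  N=0 Z=0
after  1: x0=0x4a x1=0x1c x2=0x93 x3=0xb7  N=1 Z=0
after  2: x0=0x01 x1=0x1c x2=0x93 x3=0xb7  N=0 Z=0
after  3: x0=0x01 x1=0x1c x2=0x93 x3=0xb7  N=1 Z=0
after  4: x0=0x1d x1=0x1c x2=0x93 x3=0xb7  N=0 Z=0
after  5: x0=0x1d x1=0x1c x2=0x39 x3=0xb7  N=0 Z=0
after  6: x0=0xbf x1=0x1c x2=0x39 x3=0xb7  N=1 Z=0
-- IRQ taken; context saved, return-PC = 7 --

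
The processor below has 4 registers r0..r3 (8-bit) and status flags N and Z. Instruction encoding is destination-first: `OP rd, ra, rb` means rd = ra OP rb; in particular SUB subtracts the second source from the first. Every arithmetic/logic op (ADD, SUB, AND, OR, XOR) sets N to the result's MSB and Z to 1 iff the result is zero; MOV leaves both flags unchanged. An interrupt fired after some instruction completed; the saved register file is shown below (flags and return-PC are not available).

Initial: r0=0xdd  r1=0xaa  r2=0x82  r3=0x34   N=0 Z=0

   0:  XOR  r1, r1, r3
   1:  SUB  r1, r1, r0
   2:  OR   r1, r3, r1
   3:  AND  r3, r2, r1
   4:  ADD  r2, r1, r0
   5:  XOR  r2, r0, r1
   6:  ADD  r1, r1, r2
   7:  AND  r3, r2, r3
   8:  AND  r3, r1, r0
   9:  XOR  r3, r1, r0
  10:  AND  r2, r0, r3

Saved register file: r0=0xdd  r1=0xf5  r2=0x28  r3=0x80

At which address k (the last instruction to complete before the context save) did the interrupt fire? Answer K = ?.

after  0: r0=0xdd r1=0x9e r2=0x82 r3=0x34  N=1 Z=0
after  1: r0=0xdd r1=0xc1 r2=0x82 r3=0x34  N=1 Z=0
after  2: r0=0xdd r1=0xf5 r2=0x82 r3=0x34  N=1 Z=0
after  3: r0=0xdd r1=0xf5 r2=0x82 r3=0x80  N=1 Z=0
after  4: r0=0xdd r1=0xf5 r2=0xd2 r3=0x80  N=1 Z=0
after  5: r0=0xdd r1=0xf5 r2=0x28 r3=0x80  N=0 Z=0
-- IRQ taken; context saved, return-PC = 6 --

K = 5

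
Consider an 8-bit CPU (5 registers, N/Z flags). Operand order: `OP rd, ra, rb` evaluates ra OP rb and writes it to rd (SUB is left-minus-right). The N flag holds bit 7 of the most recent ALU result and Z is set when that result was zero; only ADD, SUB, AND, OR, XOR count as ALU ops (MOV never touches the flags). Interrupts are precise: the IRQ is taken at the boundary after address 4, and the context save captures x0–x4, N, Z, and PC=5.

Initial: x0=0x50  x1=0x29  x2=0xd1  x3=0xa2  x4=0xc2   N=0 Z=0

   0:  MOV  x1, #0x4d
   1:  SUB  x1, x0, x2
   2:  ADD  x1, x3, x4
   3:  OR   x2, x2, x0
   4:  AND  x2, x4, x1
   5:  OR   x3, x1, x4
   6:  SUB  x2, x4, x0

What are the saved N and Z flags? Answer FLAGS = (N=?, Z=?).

after  0: x0=0x50 x1=0x4d x2=0xd1 x3=0xa2 x4=0xc2  N=0 Z=0
after  1: x0=0x50 x1=0x7f x2=0xd1 x3=0xa2 x4=0xc2  N=0 Z=0
after  2: x0=0x50 x1=0x64 x2=0xd1 x3=0xa2 x4=0xc2  N=0 Z=0
after  3: x0=0x50 x1=0x64 x2=0xd1 x3=0xa2 x4=0xc2  N=1 Z=0
after  4: x0=0x50 x1=0x64 x2=0x40 x3=0xa2 x4=0xc2  N=0 Z=0
-- IRQ taken; context saved, return-PC = 5 --

FLAGS = (N=0, Z=0)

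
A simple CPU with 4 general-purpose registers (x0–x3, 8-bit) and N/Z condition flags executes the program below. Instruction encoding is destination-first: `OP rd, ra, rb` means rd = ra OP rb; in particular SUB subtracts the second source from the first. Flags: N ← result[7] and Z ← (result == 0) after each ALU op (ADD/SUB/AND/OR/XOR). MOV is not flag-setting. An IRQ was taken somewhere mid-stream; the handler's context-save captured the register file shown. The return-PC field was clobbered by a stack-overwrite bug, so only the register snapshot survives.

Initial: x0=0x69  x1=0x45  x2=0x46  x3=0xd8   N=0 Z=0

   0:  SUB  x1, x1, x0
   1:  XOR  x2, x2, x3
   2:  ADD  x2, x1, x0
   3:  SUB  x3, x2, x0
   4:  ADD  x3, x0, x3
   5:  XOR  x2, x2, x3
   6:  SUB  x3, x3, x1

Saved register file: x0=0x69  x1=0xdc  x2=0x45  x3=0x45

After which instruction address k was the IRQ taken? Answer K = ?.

K = 4

after  0: x0=0x69 x1=0xdc x2=0x46 x3=0xd8  N=1 Z=0
after  1: x0=0x69 x1=0xdc x2=0x9e x3=0xd8  N=1 Z=0
after  2: x0=0x69 x1=0xdc x2=0x45 x3=0xd8  N=0 Z=0
after  3: x0=0x69 x1=0xdc x2=0x45 x3=0xdc  N=1 Z=0
after  4: x0=0x69 x1=0xdc x2=0x45 x3=0x45  N=0 Z=0
-- IRQ taken; context saved, return-PC = 5 --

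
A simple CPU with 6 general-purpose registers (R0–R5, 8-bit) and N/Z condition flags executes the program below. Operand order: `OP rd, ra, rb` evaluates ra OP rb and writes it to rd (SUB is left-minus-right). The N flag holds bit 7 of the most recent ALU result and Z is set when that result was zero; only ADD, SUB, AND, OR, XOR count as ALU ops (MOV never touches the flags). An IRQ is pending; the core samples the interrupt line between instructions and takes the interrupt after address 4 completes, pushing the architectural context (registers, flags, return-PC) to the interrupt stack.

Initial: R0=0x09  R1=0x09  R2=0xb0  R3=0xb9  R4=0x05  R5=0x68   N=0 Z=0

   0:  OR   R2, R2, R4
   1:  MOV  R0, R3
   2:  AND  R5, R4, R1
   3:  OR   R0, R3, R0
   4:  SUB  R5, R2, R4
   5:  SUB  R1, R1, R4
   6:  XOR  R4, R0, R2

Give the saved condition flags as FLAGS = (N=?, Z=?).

after  0: R0=0x09 R1=0x09 R2=0xb5 R3=0xb9 R4=0x05 R5=0x68  N=1 Z=0
after  1: R0=0xb9 R1=0x09 R2=0xb5 R3=0xb9 R4=0x05 R5=0x68  N=1 Z=0
after  2: R0=0xb9 R1=0x09 R2=0xb5 R3=0xb9 R4=0x05 R5=0x01  N=0 Z=0
after  3: R0=0xb9 R1=0x09 R2=0xb5 R3=0xb9 R4=0x05 R5=0x01  N=1 Z=0
after  4: R0=0xb9 R1=0x09 R2=0xb5 R3=0xb9 R4=0x05 R5=0xb0  N=1 Z=0
-- IRQ taken; context saved, return-PC = 5 --

FLAGS = (N=1, Z=0)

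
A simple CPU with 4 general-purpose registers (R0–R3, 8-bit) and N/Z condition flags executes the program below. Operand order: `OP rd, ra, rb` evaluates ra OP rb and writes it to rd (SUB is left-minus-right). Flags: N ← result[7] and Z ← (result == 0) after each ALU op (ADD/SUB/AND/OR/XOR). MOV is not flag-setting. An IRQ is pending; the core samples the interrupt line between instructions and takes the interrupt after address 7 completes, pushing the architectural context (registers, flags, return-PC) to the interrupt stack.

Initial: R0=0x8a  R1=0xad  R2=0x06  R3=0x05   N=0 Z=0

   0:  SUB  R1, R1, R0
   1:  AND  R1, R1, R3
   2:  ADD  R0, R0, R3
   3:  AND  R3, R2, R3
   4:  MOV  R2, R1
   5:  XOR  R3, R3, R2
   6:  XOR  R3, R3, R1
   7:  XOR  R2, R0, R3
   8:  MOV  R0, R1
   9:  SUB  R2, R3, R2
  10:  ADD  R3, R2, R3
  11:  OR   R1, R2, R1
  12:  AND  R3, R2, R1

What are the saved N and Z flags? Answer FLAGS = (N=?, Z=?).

after  0: R0=0x8a R1=0x23 R2=0x06 R3=0x05  N=0 Z=0
after  1: R0=0x8a R1=0x01 R2=0x06 R3=0x05  N=0 Z=0
after  2: R0=0x8f R1=0x01 R2=0x06 R3=0x05  N=1 Z=0
after  3: R0=0x8f R1=0x01 R2=0x06 R3=0x04  N=0 Z=0
after  4: R0=0x8f R1=0x01 R2=0x01 R3=0x04  N=0 Z=0
after  5: R0=0x8f R1=0x01 R2=0x01 R3=0x05  N=0 Z=0
after  6: R0=0x8f R1=0x01 R2=0x01 R3=0x04  N=0 Z=0
after  7: R0=0x8f R1=0x01 R2=0x8b R3=0x04  N=1 Z=0
-- IRQ taken; context saved, return-PC = 8 --

FLAGS = (N=1, Z=0)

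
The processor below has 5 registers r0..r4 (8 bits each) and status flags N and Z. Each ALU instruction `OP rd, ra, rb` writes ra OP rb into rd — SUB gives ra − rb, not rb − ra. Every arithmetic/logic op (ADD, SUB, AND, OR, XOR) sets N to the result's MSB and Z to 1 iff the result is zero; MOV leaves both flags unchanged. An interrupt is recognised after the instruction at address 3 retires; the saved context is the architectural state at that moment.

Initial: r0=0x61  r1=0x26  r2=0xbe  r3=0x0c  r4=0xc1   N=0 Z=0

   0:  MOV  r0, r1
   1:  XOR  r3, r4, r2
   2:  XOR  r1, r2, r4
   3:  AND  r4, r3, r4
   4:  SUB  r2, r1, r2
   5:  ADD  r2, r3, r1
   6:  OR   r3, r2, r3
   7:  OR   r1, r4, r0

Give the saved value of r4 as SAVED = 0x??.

SAVED = 0x41

after  0: r0=0x26 r1=0x26 r2=0xbe r3=0x0c r4=0xc1  N=0 Z=0
after  1: r0=0x26 r1=0x26 r2=0xbe r3=0x7f r4=0xc1  N=0 Z=0
after  2: r0=0x26 r1=0x7f r2=0xbe r3=0x7f r4=0xc1  N=0 Z=0
after  3: r0=0x26 r1=0x7f r2=0xbe r3=0x7f r4=0x41  N=0 Z=0
-- IRQ taken; context saved, return-PC = 4 --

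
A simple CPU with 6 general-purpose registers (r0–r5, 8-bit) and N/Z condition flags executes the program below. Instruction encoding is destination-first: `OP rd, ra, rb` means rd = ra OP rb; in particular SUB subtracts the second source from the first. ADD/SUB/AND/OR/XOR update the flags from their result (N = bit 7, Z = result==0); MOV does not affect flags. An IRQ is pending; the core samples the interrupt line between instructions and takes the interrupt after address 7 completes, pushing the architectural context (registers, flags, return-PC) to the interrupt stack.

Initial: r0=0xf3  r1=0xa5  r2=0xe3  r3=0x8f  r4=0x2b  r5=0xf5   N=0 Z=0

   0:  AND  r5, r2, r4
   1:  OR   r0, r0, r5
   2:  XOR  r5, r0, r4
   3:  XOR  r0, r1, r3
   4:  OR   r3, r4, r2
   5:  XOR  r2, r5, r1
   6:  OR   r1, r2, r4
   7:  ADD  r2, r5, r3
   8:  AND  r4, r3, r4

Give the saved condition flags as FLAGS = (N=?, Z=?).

FLAGS = (N=1, Z=0)

after  0: r0=0xf3 r1=0xa5 r2=0xe3 r3=0x8f r4=0x2b r5=0x23  N=0 Z=0
after  1: r0=0xf3 r1=0xa5 r2=0xe3 r3=0x8f r4=0x2b r5=0x23  N=1 Z=0
after  2: r0=0xf3 r1=0xa5 r2=0xe3 r3=0x8f r4=0x2b r5=0xd8  N=1 Z=0
after  3: r0=0x2a r1=0xa5 r2=0xe3 r3=0x8f r4=0x2b r5=0xd8  N=0 Z=0
after  4: r0=0x2a r1=0xa5 r2=0xe3 r3=0xeb r4=0x2b r5=0xd8  N=1 Z=0
after  5: r0=0x2a r1=0xa5 r2=0x7d r3=0xeb r4=0x2b r5=0xd8  N=0 Z=0
after  6: r0=0x2a r1=0x7f r2=0x7d r3=0xeb r4=0x2b r5=0xd8  N=0 Z=0
after  7: r0=0x2a r1=0x7f r2=0xc3 r3=0xeb r4=0x2b r5=0xd8  N=1 Z=0
-- IRQ taken; context saved, return-PC = 8 --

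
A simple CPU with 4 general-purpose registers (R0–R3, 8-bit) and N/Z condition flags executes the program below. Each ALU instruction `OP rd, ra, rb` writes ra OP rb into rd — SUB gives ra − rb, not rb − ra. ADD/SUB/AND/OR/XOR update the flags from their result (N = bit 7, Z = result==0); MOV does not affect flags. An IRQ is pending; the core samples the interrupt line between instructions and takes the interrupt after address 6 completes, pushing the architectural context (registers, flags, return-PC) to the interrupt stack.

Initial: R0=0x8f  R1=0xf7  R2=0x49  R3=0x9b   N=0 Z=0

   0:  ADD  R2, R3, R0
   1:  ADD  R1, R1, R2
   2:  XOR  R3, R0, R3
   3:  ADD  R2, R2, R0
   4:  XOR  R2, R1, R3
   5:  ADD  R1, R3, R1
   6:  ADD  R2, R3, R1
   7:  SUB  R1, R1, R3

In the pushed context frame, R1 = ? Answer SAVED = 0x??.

SAVED = 0x35

after  0: R0=0x8f R1=0xf7 R2=0x2a R3=0x9b  N=0 Z=0
after  1: R0=0x8f R1=0x21 R2=0x2a R3=0x9b  N=0 Z=0
after  2: R0=0x8f R1=0x21 R2=0x2a R3=0x14  N=0 Z=0
after  3: R0=0x8f R1=0x21 R2=0xb9 R3=0x14  N=1 Z=0
after  4: R0=0x8f R1=0x21 R2=0x35 R3=0x14  N=0 Z=0
after  5: R0=0x8f R1=0x35 R2=0x35 R3=0x14  N=0 Z=0
after  6: R0=0x8f R1=0x35 R2=0x49 R3=0x14  N=0 Z=0
-- IRQ taken; context saved, return-PC = 7 --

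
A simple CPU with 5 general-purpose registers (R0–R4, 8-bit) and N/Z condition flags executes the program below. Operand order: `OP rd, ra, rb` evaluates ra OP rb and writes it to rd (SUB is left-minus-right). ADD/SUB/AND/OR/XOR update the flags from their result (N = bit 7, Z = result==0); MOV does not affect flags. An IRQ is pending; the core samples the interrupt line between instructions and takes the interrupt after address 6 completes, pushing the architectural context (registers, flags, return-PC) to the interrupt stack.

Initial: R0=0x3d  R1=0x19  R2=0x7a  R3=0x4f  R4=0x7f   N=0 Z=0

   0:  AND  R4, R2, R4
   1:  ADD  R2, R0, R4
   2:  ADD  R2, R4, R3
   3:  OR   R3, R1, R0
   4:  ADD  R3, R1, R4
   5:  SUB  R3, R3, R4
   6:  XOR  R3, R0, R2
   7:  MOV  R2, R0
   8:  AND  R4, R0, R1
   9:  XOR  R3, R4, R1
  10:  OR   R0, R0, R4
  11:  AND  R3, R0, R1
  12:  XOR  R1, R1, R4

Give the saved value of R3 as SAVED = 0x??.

SAVED = 0xf4

after  0: R0=0x3d R1=0x19 R2=0x7a R3=0x4f R4=0x7a  N=0 Z=0
after  1: R0=0x3d R1=0x19 R2=0xb7 R3=0x4f R4=0x7a  N=1 Z=0
after  2: R0=0x3d R1=0x19 R2=0xc9 R3=0x4f R4=0x7a  N=1 Z=0
after  3: R0=0x3d R1=0x19 R2=0xc9 R3=0x3d R4=0x7a  N=0 Z=0
after  4: R0=0x3d R1=0x19 R2=0xc9 R3=0x93 R4=0x7a  N=1 Z=0
after  5: R0=0x3d R1=0x19 R2=0xc9 R3=0x19 R4=0x7a  N=0 Z=0
after  6: R0=0x3d R1=0x19 R2=0xc9 R3=0xf4 R4=0x7a  N=1 Z=0
-- IRQ taken; context saved, return-PC = 7 --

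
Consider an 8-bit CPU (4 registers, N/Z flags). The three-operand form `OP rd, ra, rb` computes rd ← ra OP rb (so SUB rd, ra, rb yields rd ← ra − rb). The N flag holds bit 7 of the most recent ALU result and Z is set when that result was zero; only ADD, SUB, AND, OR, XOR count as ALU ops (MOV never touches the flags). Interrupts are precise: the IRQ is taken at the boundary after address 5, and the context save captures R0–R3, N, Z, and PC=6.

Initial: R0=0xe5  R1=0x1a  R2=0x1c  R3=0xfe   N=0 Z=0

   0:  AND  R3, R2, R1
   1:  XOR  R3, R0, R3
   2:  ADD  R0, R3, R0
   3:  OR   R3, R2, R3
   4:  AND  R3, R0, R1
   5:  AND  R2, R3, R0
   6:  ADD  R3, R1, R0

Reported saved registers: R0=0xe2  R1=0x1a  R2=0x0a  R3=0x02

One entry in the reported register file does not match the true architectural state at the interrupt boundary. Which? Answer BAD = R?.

after  0: R0=0xe5 R1=0x1a R2=0x1c R3=0x18  N=0 Z=0
after  1: R0=0xe5 R1=0x1a R2=0x1c R3=0xfd  N=1 Z=0
after  2: R0=0xe2 R1=0x1a R2=0x1c R3=0xfd  N=1 Z=0
after  3: R0=0xe2 R1=0x1a R2=0x1c R3=0xfd  N=1 Z=0
after  4: R0=0xe2 R1=0x1a R2=0x1c R3=0x02  N=0 Z=0
after  5: R0=0xe2 R1=0x1a R2=0x02 R3=0x02  N=0 Z=0
-- IRQ taken; context saved, return-PC = 6 --
mismatch: R2: reported 0x0a vs actual 0x02

BAD = R2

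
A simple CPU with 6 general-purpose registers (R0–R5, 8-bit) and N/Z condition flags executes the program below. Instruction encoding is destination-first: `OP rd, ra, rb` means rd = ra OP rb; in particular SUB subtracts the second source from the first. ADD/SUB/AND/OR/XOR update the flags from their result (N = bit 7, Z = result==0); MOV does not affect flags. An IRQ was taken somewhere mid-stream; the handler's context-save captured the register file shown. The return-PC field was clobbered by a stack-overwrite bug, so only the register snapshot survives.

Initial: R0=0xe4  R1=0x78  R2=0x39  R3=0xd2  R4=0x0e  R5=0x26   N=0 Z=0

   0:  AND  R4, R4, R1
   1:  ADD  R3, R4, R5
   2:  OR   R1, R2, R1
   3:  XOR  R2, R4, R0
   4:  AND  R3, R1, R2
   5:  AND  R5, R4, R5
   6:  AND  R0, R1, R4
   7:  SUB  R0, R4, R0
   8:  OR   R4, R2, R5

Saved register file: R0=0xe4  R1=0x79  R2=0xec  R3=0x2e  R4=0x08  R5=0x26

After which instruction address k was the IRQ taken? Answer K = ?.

K = 3

after  0: R0=0xe4 R1=0x78 R2=0x39 R3=0xd2 R4=0x08 R5=0x26  N=0 Z=0
after  1: R0=0xe4 R1=0x78 R2=0x39 R3=0x2e R4=0x08 R5=0x26  N=0 Z=0
after  2: R0=0xe4 R1=0x79 R2=0x39 R3=0x2e R4=0x08 R5=0x26  N=0 Z=0
after  3: R0=0xe4 R1=0x79 R2=0xec R3=0x2e R4=0x08 R5=0x26  N=1 Z=0
-- IRQ taken; context saved, return-PC = 4 --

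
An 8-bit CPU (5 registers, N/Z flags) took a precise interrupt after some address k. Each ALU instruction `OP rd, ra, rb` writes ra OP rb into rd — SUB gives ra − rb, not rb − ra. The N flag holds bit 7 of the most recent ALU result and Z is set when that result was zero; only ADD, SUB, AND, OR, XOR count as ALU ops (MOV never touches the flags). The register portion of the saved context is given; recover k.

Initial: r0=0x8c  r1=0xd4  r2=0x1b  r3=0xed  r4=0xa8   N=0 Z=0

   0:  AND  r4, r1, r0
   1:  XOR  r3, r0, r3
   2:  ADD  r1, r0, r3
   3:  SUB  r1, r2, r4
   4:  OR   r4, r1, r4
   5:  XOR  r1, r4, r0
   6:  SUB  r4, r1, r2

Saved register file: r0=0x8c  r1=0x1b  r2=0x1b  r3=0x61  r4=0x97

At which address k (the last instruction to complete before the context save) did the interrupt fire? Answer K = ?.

after  0: r0=0x8c r1=0xd4 r2=0x1b r3=0xed r4=0x84  N=1 Z=0
after  1: r0=0x8c r1=0xd4 r2=0x1b r3=0x61 r4=0x84  N=0 Z=0
after  2: r0=0x8c r1=0xed r2=0x1b r3=0x61 r4=0x84  N=1 Z=0
after  3: r0=0x8c r1=0x97 r2=0x1b r3=0x61 r4=0x84  N=1 Z=0
after  4: r0=0x8c r1=0x97 r2=0x1b r3=0x61 r4=0x97  N=1 Z=0
after  5: r0=0x8c r1=0x1b r2=0x1b r3=0x61 r4=0x97  N=0 Z=0
-- IRQ taken; context saved, return-PC = 6 --

K = 5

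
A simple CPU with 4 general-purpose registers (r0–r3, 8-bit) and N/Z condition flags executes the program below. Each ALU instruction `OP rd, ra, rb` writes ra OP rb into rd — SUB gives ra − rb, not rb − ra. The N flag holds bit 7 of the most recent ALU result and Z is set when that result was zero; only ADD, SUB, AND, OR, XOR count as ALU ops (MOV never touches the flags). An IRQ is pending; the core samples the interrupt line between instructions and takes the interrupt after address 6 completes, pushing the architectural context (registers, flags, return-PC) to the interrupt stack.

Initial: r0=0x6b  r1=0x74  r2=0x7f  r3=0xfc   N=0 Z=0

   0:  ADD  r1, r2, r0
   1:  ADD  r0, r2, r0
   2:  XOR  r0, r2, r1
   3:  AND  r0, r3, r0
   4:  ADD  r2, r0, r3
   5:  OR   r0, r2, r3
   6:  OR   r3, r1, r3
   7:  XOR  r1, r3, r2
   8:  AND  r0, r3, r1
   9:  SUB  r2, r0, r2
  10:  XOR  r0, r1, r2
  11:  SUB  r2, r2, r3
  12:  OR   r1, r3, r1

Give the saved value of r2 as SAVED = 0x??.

after  0: r0=0x6b r1=0xea r2=0x7f r3=0xfc  N=1 Z=0
after  1: r0=0xea r1=0xea r2=0x7f r3=0xfc  N=1 Z=0
after  2: r0=0x95 r1=0xea r2=0x7f r3=0xfc  N=1 Z=0
after  3: r0=0x94 r1=0xea r2=0x7f r3=0xfc  N=1 Z=0
after  4: r0=0x94 r1=0xea r2=0x90 r3=0xfc  N=1 Z=0
after  5: r0=0xfc r1=0xea r2=0x90 r3=0xfc  N=1 Z=0
after  6: r0=0xfc r1=0xea r2=0x90 r3=0xfe  N=1 Z=0
-- IRQ taken; context saved, return-PC = 7 --

SAVED = 0x90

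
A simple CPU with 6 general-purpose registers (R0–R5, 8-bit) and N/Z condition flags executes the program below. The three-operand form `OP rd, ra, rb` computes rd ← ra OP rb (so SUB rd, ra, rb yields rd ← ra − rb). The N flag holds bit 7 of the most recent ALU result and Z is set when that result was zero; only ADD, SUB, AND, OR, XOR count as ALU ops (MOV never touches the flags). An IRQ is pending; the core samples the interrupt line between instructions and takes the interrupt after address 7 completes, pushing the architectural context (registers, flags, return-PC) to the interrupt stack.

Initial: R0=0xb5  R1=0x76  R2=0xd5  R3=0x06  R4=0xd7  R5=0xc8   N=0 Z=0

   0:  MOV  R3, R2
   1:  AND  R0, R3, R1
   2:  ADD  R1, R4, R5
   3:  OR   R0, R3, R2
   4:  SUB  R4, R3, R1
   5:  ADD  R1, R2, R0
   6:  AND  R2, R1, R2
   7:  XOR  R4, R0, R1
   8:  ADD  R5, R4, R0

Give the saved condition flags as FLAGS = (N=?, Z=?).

FLAGS = (N=0, Z=0)

after  0: R0=0xb5 R1=0x76 R2=0xd5 R3=0xd5 R4=0xd7 R5=0xc8  N=0 Z=0
after  1: R0=0x54 R1=0x76 R2=0xd5 R3=0xd5 R4=0xd7 R5=0xc8  N=0 Z=0
after  2: R0=0x54 R1=0x9f R2=0xd5 R3=0xd5 R4=0xd7 R5=0xc8  N=1 Z=0
after  3: R0=0xd5 R1=0x9f R2=0xd5 R3=0xd5 R4=0xd7 R5=0xc8  N=1 Z=0
after  4: R0=0xd5 R1=0x9f R2=0xd5 R3=0xd5 R4=0x36 R5=0xc8  N=0 Z=0
after  5: R0=0xd5 R1=0xaa R2=0xd5 R3=0xd5 R4=0x36 R5=0xc8  N=1 Z=0
after  6: R0=0xd5 R1=0xaa R2=0x80 R3=0xd5 R4=0x36 R5=0xc8  N=1 Z=0
after  7: R0=0xd5 R1=0xaa R2=0x80 R3=0xd5 R4=0x7f R5=0xc8  N=0 Z=0
-- IRQ taken; context saved, return-PC = 8 --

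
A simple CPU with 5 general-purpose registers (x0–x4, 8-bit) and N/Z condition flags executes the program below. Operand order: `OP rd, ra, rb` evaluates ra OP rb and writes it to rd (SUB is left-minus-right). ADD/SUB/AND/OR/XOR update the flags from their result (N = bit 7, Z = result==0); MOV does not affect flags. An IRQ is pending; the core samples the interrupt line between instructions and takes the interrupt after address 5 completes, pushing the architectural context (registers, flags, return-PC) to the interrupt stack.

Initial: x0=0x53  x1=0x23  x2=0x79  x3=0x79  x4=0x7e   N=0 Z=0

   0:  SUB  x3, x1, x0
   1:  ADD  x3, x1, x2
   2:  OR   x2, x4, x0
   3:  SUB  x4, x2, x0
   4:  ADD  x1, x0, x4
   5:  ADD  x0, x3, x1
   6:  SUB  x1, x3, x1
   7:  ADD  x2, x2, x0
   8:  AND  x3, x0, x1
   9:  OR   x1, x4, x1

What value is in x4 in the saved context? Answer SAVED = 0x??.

SAVED = 0x2c

after  0: x0=0x53 x1=0x23 x2=0x79 x3=0xd0 x4=0x7e  N=1 Z=0
after  1: x0=0x53 x1=0x23 x2=0x79 x3=0x9c x4=0x7e  N=1 Z=0
after  2: x0=0x53 x1=0x23 x2=0x7f x3=0x9c x4=0x7e  N=0 Z=0
after  3: x0=0x53 x1=0x23 x2=0x7f x3=0x9c x4=0x2c  N=0 Z=0
after  4: x0=0x53 x1=0x7f x2=0x7f x3=0x9c x4=0x2c  N=0 Z=0
after  5: x0=0x1b x1=0x7f x2=0x7f x3=0x9c x4=0x2c  N=0 Z=0
-- IRQ taken; context saved, return-PC = 6 --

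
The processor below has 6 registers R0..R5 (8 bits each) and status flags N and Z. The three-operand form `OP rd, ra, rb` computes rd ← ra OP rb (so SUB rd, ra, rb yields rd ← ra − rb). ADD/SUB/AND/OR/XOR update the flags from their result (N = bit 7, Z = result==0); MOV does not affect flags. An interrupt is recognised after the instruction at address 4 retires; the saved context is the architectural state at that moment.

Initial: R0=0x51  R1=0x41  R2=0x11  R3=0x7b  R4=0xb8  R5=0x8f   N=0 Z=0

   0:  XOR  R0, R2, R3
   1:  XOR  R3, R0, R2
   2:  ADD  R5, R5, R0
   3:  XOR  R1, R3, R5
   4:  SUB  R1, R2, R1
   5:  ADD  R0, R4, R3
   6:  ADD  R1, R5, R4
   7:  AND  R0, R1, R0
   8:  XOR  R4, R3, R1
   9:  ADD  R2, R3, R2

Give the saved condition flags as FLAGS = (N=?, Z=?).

after  0: R0=0x6a R1=0x41 R2=0x11 R3=0x7b R4=0xb8 R5=0x8f  N=0 Z=0
after  1: R0=0x6a R1=0x41 R2=0x11 R3=0x7b R4=0xb8 R5=0x8f  N=0 Z=0
after  2: R0=0x6a R1=0x41 R2=0x11 R3=0x7b R4=0xb8 R5=0xf9  N=1 Z=0
after  3: R0=0x6a R1=0x82 R2=0x11 R3=0x7b R4=0xb8 R5=0xf9  N=1 Z=0
after  4: R0=0x6a R1=0x8f R2=0x11 R3=0x7b R4=0xb8 R5=0xf9  N=1 Z=0
-- IRQ taken; context saved, return-PC = 5 --

FLAGS = (N=1, Z=0)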